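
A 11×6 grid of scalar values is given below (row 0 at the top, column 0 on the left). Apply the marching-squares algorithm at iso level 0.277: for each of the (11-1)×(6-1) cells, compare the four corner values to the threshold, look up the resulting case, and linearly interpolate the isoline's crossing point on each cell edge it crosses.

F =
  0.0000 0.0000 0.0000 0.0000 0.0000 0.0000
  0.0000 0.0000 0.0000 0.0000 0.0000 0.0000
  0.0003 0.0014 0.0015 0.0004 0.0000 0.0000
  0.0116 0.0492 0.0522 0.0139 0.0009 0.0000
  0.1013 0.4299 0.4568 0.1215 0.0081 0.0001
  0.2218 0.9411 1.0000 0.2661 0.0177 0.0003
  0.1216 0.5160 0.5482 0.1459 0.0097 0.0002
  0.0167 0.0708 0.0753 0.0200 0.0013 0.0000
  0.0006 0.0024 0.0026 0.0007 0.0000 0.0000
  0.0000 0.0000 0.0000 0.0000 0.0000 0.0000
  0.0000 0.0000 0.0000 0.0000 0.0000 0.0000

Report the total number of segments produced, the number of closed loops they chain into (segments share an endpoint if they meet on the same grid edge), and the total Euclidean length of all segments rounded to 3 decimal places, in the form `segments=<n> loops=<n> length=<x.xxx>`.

segments=10 loops=1 length=9.300

cell (3,0): code 0100 → (3.598,1.000)–(4.000,0.535)
cell (3,1): code 1100 → (3.556,2.000)–(3.598,1.000)
cell (3,2): code 1000 → (4.000,2.536)–(3.556,2.000)
cell (4,0): code 0110 → (4.000,0.535)–(5.000,0.077)
cell (4,2): code 1001 → (5.000,2.985)–(4.000,2.536)
cell (5,0): code 0110 → (5.000,0.077)–(6.000,0.394)
cell (5,2): code 1001 → (6.000,2.674)–(5.000,2.985)
cell (6,0): code 0010 → (6.000,0.394)–(6.537,1.000)
cell (6,1): code 0011 → (6.537,1.000)–(6.573,2.000)
cell (6,2): code 0001 → (6.573,2.000)–(6.000,2.674)
total: 10 segments, chained into 1 closed loop(s), length Σ = 9.299714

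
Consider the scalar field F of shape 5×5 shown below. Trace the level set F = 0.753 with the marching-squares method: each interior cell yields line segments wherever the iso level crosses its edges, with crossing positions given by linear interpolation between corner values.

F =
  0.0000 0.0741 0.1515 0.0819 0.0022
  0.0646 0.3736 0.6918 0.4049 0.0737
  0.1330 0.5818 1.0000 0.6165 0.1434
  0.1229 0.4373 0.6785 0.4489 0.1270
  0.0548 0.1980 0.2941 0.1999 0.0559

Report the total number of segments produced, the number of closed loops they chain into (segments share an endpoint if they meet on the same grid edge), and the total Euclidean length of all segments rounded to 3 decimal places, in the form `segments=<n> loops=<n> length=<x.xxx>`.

cell (1,1): code 0100 → (1.199,2.000)–(2.000,1.409)
cell (1,2): code 1000 → (2.000,2.644)–(1.199,2.000)
cell (2,1): code 0010 → (2.000,1.409)–(2.768,2.000)
cell (2,2): code 0001 → (2.768,2.000)–(2.000,2.644)
total: 4 segments, chained into 1 closed loop(s), length Σ = 3.995306

segments=4 loops=1 length=3.995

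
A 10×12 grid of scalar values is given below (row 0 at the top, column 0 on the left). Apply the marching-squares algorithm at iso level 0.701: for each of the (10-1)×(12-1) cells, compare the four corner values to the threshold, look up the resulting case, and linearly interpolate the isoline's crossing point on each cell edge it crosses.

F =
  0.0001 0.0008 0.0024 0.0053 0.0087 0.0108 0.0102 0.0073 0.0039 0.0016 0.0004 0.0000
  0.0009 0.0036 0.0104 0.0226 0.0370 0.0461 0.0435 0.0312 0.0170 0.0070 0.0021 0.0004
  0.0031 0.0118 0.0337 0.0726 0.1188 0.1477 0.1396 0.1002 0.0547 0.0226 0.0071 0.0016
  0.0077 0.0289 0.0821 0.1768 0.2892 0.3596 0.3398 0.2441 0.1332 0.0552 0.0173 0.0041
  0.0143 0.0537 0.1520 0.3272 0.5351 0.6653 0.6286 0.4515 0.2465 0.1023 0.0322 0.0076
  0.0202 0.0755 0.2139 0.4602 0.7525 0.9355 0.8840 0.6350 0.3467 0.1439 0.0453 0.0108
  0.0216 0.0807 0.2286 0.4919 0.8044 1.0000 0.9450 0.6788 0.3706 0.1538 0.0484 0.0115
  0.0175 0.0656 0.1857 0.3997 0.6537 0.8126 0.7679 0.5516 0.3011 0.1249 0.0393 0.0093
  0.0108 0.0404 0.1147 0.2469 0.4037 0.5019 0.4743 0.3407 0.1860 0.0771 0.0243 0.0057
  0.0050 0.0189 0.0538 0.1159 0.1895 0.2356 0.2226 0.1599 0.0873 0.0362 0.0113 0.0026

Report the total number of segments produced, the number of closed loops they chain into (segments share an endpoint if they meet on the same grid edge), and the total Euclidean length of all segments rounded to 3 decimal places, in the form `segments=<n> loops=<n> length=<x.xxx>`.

cell (4,3): code 0100 → (4.763,4.000)–(5.000,3.824)
cell (4,4): code 1100 → (4.132,5.000)–(4.763,4.000)
cell (4,5): code 1100 → (4.283,6.000)–(4.132,5.000)
cell (4,6): code 1000 → (5.000,6.735)–(4.283,6.000)
cell (5,3): code 0110 → (5.000,3.824)–(6.000,3.669)
cell (5,6): code 1001 → (6.000,6.917)–(5.000,6.735)
cell (6,3): code 0010 → (6.000,3.669)–(6.686,4.000)
cell (6,4): code 0111 → (6.686,4.000)–(7.000,4.298)
cell (6,6): code 1001 → (7.000,6.309)–(6.000,6.917)
cell (7,4): code 0010 → (7.000,4.298)–(7.359,5.000)
cell (7,5): code 0011 → (7.359,5.000)–(7.228,6.000)
cell (7,6): code 0001 → (7.228,6.000)–(7.000,6.309)
total: 12 segments, chained into 1 closed loop(s), length Σ = 10.089622

segments=12 loops=1 length=10.090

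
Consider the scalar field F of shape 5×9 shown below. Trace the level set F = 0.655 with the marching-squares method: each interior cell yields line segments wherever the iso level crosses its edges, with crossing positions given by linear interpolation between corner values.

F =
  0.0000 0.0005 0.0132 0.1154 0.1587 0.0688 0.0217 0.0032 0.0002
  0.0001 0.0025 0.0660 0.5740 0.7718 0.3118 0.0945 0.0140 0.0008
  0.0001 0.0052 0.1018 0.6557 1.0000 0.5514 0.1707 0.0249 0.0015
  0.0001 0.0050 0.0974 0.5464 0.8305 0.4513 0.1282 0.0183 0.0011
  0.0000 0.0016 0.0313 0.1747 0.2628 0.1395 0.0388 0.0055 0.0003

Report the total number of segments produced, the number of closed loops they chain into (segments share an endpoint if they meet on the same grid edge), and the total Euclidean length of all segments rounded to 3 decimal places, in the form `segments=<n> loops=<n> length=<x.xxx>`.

cell (0,3): code 0100 → (0.809,4.000)–(1.000,3.410)
cell (0,4): code 1000 → (1.000,4.254)–(0.809,4.000)
cell (1,2): code 0100 → (1.991,3.000)–(2.000,2.999)
cell (1,3): code 1110 → (1.000,3.410)–(1.991,3.000)
cell (1,4): code 1001 → (2.000,4.769)–(1.000,4.254)
cell (2,2): code 0010 → (2.000,2.999)–(2.006,3.000)
cell (2,3): code 0111 → (2.006,3.000)–(3.000,3.382)
cell (2,4): code 1001 → (3.000,4.463)–(2.000,4.769)
cell (3,3): code 0010 → (3.000,3.382)–(3.309,4.000)
cell (3,4): code 0001 → (3.309,4.000)–(3.000,4.463)
total: 10 segments, chained into 1 closed loop(s), length Σ = 6.508431

segments=10 loops=1 length=6.508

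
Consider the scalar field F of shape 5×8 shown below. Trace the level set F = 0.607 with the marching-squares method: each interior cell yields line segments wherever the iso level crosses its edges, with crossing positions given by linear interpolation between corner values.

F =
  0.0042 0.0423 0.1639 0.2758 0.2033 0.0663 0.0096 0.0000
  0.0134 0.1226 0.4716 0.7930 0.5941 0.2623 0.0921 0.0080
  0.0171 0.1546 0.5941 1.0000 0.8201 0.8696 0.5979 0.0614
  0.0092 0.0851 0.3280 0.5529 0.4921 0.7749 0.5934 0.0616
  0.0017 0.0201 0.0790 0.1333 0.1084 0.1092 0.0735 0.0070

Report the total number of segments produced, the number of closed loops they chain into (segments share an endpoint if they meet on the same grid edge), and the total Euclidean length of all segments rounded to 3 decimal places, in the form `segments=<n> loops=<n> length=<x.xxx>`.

cell (0,2): code 0100 → (0.640,3.000)–(1.000,2.421)
cell (0,3): code 1000 → (1.000,3.935)–(0.640,3.000)
cell (1,2): code 0110 → (1.000,2.421)–(2.000,2.032)
cell (1,3): code 1101 → (1.057,4.000)–(1.000,3.935)
cell (1,4): code 1100 → (1.568,5.000)–(1.057,4.000)
cell (1,5): code 1000 → (2.000,5.967)–(1.568,5.000)
cell (2,2): code 0010 → (2.000,2.032)–(2.879,3.000)
cell (2,3): code 0011 → (2.879,3.000)–(2.650,4.000)
cell (2,4): code 0111 → (2.650,4.000)–(3.000,4.406)
cell (2,5): code 1001 → (3.000,5.925)–(2.000,5.967)
cell (3,4): code 0010 → (3.000,4.406)–(3.252,5.000)
cell (3,5): code 0001 → (3.252,5.000)–(3.000,5.925)
total: 12 segments, chained into 1 closed loop(s), length Σ = 10.499310

segments=12 loops=1 length=10.499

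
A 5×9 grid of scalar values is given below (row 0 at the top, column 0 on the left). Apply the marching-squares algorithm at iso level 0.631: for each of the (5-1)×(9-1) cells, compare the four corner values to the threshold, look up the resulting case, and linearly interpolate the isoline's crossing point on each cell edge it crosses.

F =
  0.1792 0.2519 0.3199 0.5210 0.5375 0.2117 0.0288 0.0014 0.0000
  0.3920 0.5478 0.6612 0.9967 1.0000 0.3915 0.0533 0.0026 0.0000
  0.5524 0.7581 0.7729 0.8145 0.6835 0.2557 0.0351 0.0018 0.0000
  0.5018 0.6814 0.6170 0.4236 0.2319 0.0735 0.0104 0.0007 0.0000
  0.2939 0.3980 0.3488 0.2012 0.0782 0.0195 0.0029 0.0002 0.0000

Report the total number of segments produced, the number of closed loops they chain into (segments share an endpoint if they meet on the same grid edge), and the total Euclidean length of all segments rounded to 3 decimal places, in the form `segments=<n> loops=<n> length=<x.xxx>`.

segments=14 loops=1 length=11.049

cell (0,1): code 0100 → (0.912,2.000)–(1.000,1.734)
cell (0,2): code 1100 → (0.231,3.000)–(0.912,2.000)
cell (0,3): code 1100 → (0.202,4.000)–(0.231,3.000)
cell (0,4): code 1000 → (1.000,4.606)–(0.202,4.000)
cell (1,0): code 0100 → (1.396,1.000)–(2.000,0.382)
cell (1,1): code 1110 → (1.000,1.734)–(1.396,1.000)
cell (1,4): code 1001 → (2.000,4.123)–(1.000,4.606)
cell (2,0): code 0110 → (2.000,0.382)–(3.000,0.719)
cell (2,1): code 1011 → (3.000,1.783)–(2.910,2.000)
cell (2,2): code 0011 → (2.910,2.000)–(2.469,3.000)
cell (2,3): code 0011 → (2.469,3.000)–(2.116,4.000)
cell (2,4): code 0001 → (2.116,4.000)–(2.000,4.123)
cell (3,0): code 0010 → (3.000,0.719)–(3.178,1.000)
cell (3,1): code 0001 → (3.178,1.000)–(3.000,1.783)
total: 14 segments, chained into 1 closed loop(s), length Σ = 11.049105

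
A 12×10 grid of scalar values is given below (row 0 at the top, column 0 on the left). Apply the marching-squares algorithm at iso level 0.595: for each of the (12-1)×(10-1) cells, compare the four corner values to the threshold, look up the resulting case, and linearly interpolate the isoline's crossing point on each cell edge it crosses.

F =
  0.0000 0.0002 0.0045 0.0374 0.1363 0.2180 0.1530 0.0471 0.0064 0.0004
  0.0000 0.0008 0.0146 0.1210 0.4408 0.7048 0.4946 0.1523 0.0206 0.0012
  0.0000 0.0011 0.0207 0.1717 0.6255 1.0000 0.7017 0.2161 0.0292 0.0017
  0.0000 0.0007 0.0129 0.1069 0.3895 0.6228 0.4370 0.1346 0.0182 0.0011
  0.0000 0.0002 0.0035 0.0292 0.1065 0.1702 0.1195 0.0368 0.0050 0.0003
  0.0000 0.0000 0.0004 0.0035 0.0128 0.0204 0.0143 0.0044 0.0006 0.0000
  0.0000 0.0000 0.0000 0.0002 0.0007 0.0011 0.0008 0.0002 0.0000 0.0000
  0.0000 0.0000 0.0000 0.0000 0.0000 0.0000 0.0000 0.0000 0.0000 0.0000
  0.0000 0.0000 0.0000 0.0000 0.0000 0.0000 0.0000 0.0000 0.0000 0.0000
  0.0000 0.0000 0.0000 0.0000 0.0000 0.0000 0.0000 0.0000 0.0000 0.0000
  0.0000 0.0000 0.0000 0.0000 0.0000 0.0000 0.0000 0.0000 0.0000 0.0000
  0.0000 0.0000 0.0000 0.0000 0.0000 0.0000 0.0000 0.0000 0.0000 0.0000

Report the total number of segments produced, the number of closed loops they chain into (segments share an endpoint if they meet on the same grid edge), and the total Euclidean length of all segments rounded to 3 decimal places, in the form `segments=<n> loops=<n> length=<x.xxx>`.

segments=12 loops=1 length=6.658

cell (0,4): code 0100 → (0.774,5.000)–(1.000,4.584)
cell (0,5): code 1000 → (1.000,5.522)–(0.774,5.000)
cell (1,3): code 0100 → (1.835,4.000)–(2.000,3.933)
cell (1,4): code 1110 → (1.000,4.584)–(1.835,4.000)
cell (1,5): code 1101 → (1.485,6.000)–(1.000,5.522)
cell (1,6): code 1000 → (2.000,6.220)–(1.485,6.000)
cell (2,3): code 0010 → (2.000,3.933)–(2.129,4.000)
cell (2,4): code 0111 → (2.129,4.000)–(3.000,4.881)
cell (2,5): code 1011 → (3.000,5.150)–(2.403,6.000)
cell (2,6): code 0001 → (2.403,6.000)–(2.000,6.220)
cell (3,4): code 0010 → (3.000,4.881)–(3.061,5.000)
cell (3,5): code 0001 → (3.061,5.000)–(3.000,5.150)
total: 12 segments, chained into 1 closed loop(s), length Σ = 6.658081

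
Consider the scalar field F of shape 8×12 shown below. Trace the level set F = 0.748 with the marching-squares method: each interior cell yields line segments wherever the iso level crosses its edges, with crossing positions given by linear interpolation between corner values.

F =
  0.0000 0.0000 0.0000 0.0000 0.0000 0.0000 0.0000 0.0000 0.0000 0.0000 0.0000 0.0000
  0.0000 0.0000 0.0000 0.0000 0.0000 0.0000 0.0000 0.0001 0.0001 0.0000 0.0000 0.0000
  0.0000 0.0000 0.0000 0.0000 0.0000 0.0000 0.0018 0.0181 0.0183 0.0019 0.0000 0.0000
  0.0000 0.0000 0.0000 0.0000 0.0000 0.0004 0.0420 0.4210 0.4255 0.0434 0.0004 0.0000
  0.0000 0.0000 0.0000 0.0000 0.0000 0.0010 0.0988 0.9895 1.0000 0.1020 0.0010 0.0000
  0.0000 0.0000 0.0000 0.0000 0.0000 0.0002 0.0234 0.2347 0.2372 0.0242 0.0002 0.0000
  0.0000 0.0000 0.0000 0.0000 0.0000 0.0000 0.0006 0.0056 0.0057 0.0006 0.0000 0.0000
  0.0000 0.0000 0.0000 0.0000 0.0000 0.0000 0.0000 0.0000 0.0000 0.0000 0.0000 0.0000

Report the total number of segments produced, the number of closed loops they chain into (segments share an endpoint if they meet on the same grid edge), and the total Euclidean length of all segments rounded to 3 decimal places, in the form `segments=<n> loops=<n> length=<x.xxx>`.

cell (3,6): code 0100 → (3.575,7.000)–(4.000,6.729)
cell (3,7): code 1100 → (3.561,8.000)–(3.575,7.000)
cell (3,8): code 1000 → (4.000,8.281)–(3.561,8.000)
cell (4,6): code 0010 → (4.000,6.729)–(4.320,7.000)
cell (4,7): code 0011 → (4.320,7.000)–(4.330,8.000)
cell (4,8): code 0001 → (4.330,8.000)–(4.000,8.281)
total: 6 segments, chained into 1 closed loop(s), length Σ = 3.877678

segments=6 loops=1 length=3.878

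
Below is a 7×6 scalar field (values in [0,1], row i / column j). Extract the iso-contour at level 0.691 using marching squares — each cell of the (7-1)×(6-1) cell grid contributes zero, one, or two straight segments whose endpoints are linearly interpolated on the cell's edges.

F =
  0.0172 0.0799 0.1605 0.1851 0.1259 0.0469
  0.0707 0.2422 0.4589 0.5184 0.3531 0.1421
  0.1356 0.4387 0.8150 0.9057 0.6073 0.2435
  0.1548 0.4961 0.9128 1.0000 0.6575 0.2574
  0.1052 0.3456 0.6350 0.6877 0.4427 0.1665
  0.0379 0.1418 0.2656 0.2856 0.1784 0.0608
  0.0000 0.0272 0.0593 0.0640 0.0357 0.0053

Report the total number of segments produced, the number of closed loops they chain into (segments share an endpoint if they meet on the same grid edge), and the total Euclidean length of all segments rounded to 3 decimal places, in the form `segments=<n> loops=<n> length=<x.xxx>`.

segments=8 loops=1 length=7.762

cell (1,1): code 0100 → (1.652,2.000)–(2.000,1.670)
cell (1,2): code 1100 → (1.446,3.000)–(1.652,2.000)
cell (1,3): code 1000 → (2.000,3.720)–(1.446,3.000)
cell (2,1): code 0110 → (2.000,1.670)–(3.000,1.468)
cell (2,3): code 1001 → (3.000,3.902)–(2.000,3.720)
cell (3,1): code 0010 → (3.000,1.468)–(3.798,2.000)
cell (3,2): code 0011 → (3.798,2.000)–(3.989,3.000)
cell (3,3): code 0001 → (3.989,3.000)–(3.000,3.902)
total: 8 segments, chained into 1 closed loop(s), length Σ = 7.762288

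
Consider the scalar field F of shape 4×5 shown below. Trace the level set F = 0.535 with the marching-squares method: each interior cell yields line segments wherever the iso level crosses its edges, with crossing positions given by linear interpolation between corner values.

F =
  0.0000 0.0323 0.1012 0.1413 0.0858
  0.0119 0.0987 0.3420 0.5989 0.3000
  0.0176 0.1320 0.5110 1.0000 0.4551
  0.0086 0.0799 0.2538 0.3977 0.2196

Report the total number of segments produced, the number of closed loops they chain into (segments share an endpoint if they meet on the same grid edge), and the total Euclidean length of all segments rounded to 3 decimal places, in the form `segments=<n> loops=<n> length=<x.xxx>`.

segments=6 loops=1 length=5.325

cell (0,2): code 0100 → (0.860,3.000)–(1.000,2.751)
cell (0,3): code 1000 → (1.000,3.214)–(0.860,3.000)
cell (1,2): code 0110 → (1.000,2.751)–(2.000,2.049)
cell (1,3): code 1001 → (2.000,3.853)–(1.000,3.214)
cell (2,2): code 0010 → (2.000,2.049)–(2.772,3.000)
cell (2,3): code 0001 → (2.772,3.000)–(2.000,3.853)
total: 6 segments, chained into 1 closed loop(s), length Σ = 5.325194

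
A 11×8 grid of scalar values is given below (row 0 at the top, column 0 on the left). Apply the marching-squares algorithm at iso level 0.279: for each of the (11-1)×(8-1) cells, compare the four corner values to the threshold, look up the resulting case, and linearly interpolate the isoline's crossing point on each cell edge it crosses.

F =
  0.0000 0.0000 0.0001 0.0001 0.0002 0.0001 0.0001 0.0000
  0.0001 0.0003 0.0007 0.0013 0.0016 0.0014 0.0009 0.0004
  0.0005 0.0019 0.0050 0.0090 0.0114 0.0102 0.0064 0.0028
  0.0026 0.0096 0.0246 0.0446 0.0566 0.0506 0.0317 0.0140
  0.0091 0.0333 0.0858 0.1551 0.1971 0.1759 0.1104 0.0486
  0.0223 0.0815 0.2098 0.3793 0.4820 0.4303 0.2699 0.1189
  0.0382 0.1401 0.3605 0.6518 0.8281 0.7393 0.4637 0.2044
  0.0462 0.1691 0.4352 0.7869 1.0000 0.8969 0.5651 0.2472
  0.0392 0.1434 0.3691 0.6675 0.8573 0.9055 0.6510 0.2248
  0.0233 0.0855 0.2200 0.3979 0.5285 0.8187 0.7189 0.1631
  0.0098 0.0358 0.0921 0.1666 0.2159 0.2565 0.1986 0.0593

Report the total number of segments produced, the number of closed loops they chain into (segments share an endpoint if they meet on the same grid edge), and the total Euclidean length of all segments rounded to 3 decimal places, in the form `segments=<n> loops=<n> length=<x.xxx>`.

cell (4,2): code 0100 → (4.553,3.000)–(5.000,2.408)
cell (4,3): code 1100 → (4.287,4.000)–(4.553,3.000)
cell (4,4): code 1100 → (4.405,5.000)–(4.287,4.000)
cell (4,5): code 1000 → (5.000,5.943)–(4.405,5.000)
cell (5,1): code 0100 → (5.459,2.000)–(6.000,1.630)
cell (5,2): code 1110 → (5.000,2.408)–(5.459,2.000)
cell (5,5): code 1101 → (5.047,6.000)–(5.000,5.943)
cell (5,6): code 1000 → (6.000,6.712)–(5.047,6.000)
cell (6,1): code 0110 → (6.000,1.630)–(7.000,1.413)
cell (6,6): code 1001 → (7.000,6.900)–(6.000,6.712)
cell (7,1): code 0110 → (7.000,1.413)–(8.000,1.601)
cell (7,6): code 1001 → (8.000,6.873)–(7.000,6.900)
cell (8,1): code 0010 → (8.000,1.601)–(8.604,2.000)
cell (8,2): code 0111 → (8.604,2.000)–(9.000,2.332)
cell (8,6): code 1001 → (9.000,6.791)–(8.000,6.873)
cell (9,2): code 0010 → (9.000,2.332)–(9.514,3.000)
cell (9,3): code 0011 → (9.514,3.000)–(9.798,4.000)
cell (9,4): code 0011 → (9.798,4.000)–(9.960,5.000)
cell (9,5): code 0011 → (9.960,5.000)–(9.845,6.000)
cell (9,6): code 0001 → (9.845,6.000)–(9.000,6.791)
total: 20 segments, chained into 1 closed loop(s), length Σ = 17.794339

segments=20 loops=1 length=17.794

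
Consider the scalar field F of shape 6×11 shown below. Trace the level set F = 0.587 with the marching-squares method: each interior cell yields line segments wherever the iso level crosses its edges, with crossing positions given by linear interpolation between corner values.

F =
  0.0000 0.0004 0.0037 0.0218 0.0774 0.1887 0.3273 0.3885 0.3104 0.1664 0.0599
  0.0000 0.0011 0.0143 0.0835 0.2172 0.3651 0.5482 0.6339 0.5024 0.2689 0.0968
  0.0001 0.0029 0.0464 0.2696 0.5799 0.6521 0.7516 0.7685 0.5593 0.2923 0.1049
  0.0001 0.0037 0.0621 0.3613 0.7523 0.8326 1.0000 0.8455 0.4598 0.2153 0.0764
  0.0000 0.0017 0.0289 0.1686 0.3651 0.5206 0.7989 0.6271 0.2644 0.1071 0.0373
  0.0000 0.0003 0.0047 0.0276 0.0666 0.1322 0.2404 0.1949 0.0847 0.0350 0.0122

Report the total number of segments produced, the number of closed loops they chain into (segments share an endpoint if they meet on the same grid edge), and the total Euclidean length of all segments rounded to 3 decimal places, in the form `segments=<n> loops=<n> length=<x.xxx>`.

segments=16 loops=1 length=12.024

cell (0,6): code 0100 → (0.809,7.000)–(1.000,6.453)
cell (0,7): code 1000 → (1.000,7.357)–(0.809,7.000)
cell (1,4): code 0100 → (1.773,5.000)–(2.000,4.098)
cell (1,5): code 1100 → (1.191,6.000)–(1.773,5.000)
cell (1,6): code 1110 → (1.000,6.453)–(1.191,6.000)
cell (1,7): code 1001 → (2.000,7.868)–(1.000,7.357)
cell (2,3): code 0100 → (2.041,4.000)–(3.000,3.577)
cell (2,4): code 1110 → (2.000,4.098)–(2.041,4.000)
cell (2,7): code 1001 → (3.000,7.670)–(2.000,7.868)
cell (3,3): code 0010 → (3.000,3.577)–(3.427,4.000)
cell (3,4): code 0011 → (3.427,4.000)–(3.787,5.000)
cell (3,5): code 0111 → (3.787,5.000)–(4.000,5.239)
cell (3,7): code 1001 → (4.000,7.111)–(3.000,7.670)
cell (4,5): code 0010 → (4.000,5.239)–(4.379,6.000)
cell (4,6): code 0011 → (4.379,6.000)–(4.093,7.000)
cell (4,7): code 0001 → (4.093,7.000)–(4.000,7.111)
total: 16 segments, chained into 1 closed loop(s), length Σ = 12.024048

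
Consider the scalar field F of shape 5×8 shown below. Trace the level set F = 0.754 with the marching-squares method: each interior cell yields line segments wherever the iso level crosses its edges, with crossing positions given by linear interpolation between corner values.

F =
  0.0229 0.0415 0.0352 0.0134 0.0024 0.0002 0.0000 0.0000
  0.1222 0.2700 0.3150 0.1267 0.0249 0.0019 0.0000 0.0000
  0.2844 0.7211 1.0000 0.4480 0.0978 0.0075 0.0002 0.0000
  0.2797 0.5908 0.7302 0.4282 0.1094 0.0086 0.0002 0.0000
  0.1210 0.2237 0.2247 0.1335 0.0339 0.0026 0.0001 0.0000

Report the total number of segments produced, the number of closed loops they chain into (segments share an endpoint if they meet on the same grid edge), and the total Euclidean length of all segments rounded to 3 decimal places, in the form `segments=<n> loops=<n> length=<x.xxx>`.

segments=4 loops=1 length=3.808

cell (1,1): code 0100 → (1.641,2.000)–(2.000,1.118)
cell (1,2): code 1000 → (2.000,2.446)–(1.641,2.000)
cell (2,1): code 0010 → (2.000,1.118)–(2.912,2.000)
cell (2,2): code 0001 → (2.912,2.000)–(2.000,2.446)
total: 4 segments, chained into 1 closed loop(s), length Σ = 3.808155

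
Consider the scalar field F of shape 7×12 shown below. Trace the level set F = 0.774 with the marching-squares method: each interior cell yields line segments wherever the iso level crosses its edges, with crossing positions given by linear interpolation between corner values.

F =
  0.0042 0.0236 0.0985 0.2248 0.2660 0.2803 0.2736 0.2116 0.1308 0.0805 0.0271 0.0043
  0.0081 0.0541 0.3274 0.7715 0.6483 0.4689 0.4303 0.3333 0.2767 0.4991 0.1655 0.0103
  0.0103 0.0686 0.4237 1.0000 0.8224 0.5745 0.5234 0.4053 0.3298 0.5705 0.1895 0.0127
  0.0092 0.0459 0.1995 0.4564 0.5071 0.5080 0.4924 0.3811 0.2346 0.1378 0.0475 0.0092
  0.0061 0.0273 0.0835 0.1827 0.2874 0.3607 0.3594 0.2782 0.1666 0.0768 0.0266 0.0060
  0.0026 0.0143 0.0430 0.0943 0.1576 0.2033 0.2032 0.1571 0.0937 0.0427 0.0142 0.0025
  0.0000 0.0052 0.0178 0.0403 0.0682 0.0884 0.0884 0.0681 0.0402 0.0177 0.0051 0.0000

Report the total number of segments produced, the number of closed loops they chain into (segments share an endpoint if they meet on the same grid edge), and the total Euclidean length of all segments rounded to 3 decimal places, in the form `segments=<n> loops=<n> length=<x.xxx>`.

cell (1,2): code 0100 → (1.011,3.000)–(2.000,2.608)
cell (1,3): code 1100 → (1.722,4.000)–(1.011,3.000)
cell (1,4): code 1000 → (2.000,4.195)–(1.722,4.000)
cell (2,2): code 0010 → (2.000,2.608)–(2.416,3.000)
cell (2,3): code 0011 → (2.416,3.000)–(2.154,4.000)
cell (2,4): code 0001 → (2.154,4.000)–(2.000,4.195)
total: 6 segments, chained into 1 closed loop(s), length Σ = 4.484398

segments=6 loops=1 length=4.484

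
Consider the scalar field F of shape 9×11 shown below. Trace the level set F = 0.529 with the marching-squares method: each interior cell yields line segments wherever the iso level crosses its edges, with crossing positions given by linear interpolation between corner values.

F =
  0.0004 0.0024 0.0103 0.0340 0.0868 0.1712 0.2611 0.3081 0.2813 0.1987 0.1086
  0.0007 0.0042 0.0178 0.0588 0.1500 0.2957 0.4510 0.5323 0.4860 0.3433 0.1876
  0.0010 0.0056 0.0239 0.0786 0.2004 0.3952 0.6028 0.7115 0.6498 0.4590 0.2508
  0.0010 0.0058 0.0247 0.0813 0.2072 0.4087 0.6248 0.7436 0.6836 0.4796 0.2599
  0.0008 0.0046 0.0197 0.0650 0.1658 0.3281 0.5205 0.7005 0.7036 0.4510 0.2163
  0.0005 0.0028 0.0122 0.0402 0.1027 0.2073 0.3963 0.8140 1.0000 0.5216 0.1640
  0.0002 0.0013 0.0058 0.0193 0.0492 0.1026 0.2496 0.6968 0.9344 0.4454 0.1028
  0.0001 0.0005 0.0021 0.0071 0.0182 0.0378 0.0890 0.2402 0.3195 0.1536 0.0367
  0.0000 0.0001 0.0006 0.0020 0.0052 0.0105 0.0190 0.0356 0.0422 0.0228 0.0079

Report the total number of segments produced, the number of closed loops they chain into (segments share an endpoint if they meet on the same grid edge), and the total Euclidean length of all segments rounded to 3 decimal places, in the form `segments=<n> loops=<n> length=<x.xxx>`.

segments=18 loops=1 length=14.634

cell (0,6): code 0100 → (0.985,7.000)–(1.000,6.959)
cell (0,7): code 1000 → (1.000,7.071)–(0.985,7.000)
cell (1,5): code 0100 → (1.514,6.000)–(2.000,5.645)
cell (1,6): code 1110 → (1.000,6.959)–(1.514,6.000)
cell (1,7): code 1101 → (1.263,8.000)–(1.000,7.071)
cell (1,8): code 1000 → (2.000,8.633)–(1.263,8.000)
cell (2,5): code 0110 → (2.000,5.645)–(3.000,5.557)
cell (2,8): code 1001 → (3.000,8.758)–(2.000,8.633)
cell (3,5): code 0010 → (3.000,5.557)–(3.919,6.000)
cell (3,6): code 0111 → (3.919,6.000)–(4.000,6.047)
cell (3,8): code 1001 → (4.000,8.691)–(3.000,8.758)
cell (4,6): code 0110 → (4.000,6.047)–(5.000,6.318)
cell (4,8): code 1001 → (5.000,8.985)–(4.000,8.691)
cell (5,6): code 0110 → (5.000,6.318)–(6.000,6.625)
cell (5,8): code 1001 → (6.000,8.829)–(5.000,8.985)
cell (6,6): code 0010 → (6.000,6.625)–(6.367,7.000)
cell (6,7): code 0011 → (6.367,7.000)–(6.659,8.000)
cell (6,8): code 0001 → (6.659,8.000)–(6.000,8.829)
total: 18 segments, chained into 1 closed loop(s), length Σ = 14.633865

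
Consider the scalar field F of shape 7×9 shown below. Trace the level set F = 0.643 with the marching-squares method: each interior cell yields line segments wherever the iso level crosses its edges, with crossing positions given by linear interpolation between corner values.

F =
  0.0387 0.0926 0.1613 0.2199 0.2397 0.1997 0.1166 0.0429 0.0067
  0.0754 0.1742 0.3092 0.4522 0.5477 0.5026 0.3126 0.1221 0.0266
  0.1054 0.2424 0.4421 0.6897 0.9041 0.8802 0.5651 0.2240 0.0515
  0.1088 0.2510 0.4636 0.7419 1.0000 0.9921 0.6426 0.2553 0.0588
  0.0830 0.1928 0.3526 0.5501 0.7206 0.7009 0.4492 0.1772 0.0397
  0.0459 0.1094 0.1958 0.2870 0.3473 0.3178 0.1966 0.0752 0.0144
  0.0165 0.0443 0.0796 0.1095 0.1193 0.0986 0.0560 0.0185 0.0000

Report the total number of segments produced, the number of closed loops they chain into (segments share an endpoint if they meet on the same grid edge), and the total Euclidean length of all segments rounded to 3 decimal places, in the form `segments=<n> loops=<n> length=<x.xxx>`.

cell (1,2): code 0100 → (1.803,3.000)–(2.000,2.811)
cell (1,3): code 1100 → (1.267,4.000)–(1.803,3.000)
cell (1,4): code 1100 → (1.372,5.000)–(1.267,4.000)
cell (1,5): code 1000 → (2.000,5.753)–(1.372,5.000)
cell (2,2): code 0110 → (2.000,2.811)–(3.000,2.645)
cell (2,5): code 1001 → (3.000,5.999)–(2.000,5.753)
cell (3,2): code 0010 → (3.000,2.645)–(3.516,3.000)
cell (3,3): code 0111 → (3.516,3.000)–(4.000,3.545)
cell (3,5): code 1001 → (4.000,5.230)–(3.000,5.999)
cell (4,3): code 0010 → (4.000,3.545)–(4.208,4.000)
cell (4,4): code 0011 → (4.208,4.000)–(4.151,5.000)
cell (4,5): code 0001 → (4.151,5.000)–(4.000,5.230)
total: 12 segments, chained into 1 closed loop(s), length Σ = 9.830431

segments=12 loops=1 length=9.830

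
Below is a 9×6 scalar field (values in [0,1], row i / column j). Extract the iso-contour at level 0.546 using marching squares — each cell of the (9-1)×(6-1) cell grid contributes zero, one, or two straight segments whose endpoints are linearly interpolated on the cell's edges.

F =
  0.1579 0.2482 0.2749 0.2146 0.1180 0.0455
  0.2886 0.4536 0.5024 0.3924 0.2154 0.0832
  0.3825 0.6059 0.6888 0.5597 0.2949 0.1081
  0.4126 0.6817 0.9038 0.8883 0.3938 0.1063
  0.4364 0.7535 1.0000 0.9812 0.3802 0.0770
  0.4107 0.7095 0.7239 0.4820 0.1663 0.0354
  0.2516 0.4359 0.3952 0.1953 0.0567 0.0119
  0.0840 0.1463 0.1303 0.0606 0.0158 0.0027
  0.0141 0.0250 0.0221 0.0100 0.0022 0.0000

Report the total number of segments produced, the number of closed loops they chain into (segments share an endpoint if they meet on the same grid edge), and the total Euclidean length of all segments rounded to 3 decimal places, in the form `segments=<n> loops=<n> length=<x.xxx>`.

cell (1,0): code 0100 → (1.607,1.000)–(2.000,0.732)
cell (1,1): code 1100 → (1.234,2.000)–(1.607,1.000)
cell (1,2): code 1100 → (1.918,3.000)–(1.234,2.000)
cell (1,3): code 1000 → (2.000,3.052)–(1.918,3.000)
cell (2,0): code 0110 → (2.000,0.732)–(3.000,0.496)
cell (2,3): code 1001 → (3.000,3.692)–(2.000,3.052)
cell (3,0): code 0110 → (3.000,0.496)–(4.000,0.346)
cell (3,3): code 1001 → (4.000,3.724)–(3.000,3.692)
cell (4,0): code 0110 → (4.000,0.346)–(5.000,0.453)
cell (4,2): code 1011 → (5.000,2.735)–(4.872,3.000)
cell (4,3): code 0001 → (4.872,3.000)–(4.000,3.724)
cell (5,0): code 0010 → (5.000,0.453)–(5.598,1.000)
cell (5,1): code 0011 → (5.598,1.000)–(5.541,2.000)
cell (5,2): code 0001 → (5.541,2.000)–(5.000,2.735)
total: 14 segments, chained into 1 closed loop(s), length Σ = 12.236496

segments=14 loops=1 length=12.236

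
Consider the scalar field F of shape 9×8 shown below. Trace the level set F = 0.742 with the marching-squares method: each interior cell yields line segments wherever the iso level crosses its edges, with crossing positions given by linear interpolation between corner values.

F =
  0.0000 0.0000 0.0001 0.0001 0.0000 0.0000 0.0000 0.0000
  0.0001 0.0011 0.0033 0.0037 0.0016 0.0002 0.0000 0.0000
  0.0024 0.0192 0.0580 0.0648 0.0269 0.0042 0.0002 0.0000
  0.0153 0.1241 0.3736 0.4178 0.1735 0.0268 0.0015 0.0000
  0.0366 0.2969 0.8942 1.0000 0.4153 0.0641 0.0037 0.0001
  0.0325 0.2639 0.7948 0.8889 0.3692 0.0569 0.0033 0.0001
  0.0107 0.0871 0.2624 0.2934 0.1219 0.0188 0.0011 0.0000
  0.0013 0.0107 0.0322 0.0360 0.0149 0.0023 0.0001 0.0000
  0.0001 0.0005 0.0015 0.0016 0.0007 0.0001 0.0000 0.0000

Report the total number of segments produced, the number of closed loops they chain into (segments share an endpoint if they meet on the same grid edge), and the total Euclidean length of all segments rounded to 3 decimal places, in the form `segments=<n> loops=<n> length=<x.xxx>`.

cell (3,1): code 0100 → (3.708,2.000)–(4.000,1.745)
cell (3,2): code 1100 → (3.557,3.000)–(3.708,2.000)
cell (3,3): code 1000 → (4.000,3.441)–(3.557,3.000)
cell (4,1): code 0110 → (4.000,1.745)–(5.000,1.901)
cell (4,3): code 1001 → (5.000,3.283)–(4.000,3.441)
cell (5,1): code 0010 → (5.000,1.901)–(5.099,2.000)
cell (5,2): code 0011 → (5.099,2.000)–(5.247,3.000)
cell (5,3): code 0001 → (5.247,3.000)–(5.000,3.283)
total: 8 segments, chained into 1 closed loop(s), length Σ = 5.575420

segments=8 loops=1 length=5.575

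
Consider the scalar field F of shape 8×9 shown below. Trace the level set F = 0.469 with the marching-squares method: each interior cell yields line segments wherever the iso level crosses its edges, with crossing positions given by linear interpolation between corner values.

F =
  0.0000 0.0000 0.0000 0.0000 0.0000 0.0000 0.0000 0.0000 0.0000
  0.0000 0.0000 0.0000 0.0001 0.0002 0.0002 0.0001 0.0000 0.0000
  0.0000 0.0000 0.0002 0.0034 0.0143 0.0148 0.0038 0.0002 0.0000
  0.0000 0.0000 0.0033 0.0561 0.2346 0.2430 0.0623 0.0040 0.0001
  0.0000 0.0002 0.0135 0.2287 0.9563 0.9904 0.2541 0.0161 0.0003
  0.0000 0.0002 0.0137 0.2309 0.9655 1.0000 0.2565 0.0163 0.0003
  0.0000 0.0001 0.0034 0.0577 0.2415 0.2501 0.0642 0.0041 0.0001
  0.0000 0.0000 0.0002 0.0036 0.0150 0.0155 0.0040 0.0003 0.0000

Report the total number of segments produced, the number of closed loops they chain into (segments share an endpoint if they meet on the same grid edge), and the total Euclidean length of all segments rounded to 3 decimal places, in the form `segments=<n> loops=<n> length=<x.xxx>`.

cell (3,3): code 0100 → (3.325,4.000)–(4.000,3.330)
cell (3,4): code 1100 → (3.302,5.000)–(3.325,4.000)
cell (3,5): code 1000 → (4.000,5.708)–(3.302,5.000)
cell (4,3): code 0110 → (4.000,3.330)–(5.000,3.324)
cell (4,5): code 1001 → (5.000,5.714)–(4.000,5.708)
cell (5,3): code 0010 → (5.000,3.324)–(5.686,4.000)
cell (5,4): code 0011 → (5.686,4.000)–(5.708,5.000)
cell (5,5): code 0001 → (5.708,5.000)–(5.000,5.714)
total: 8 segments, chained into 1 closed loop(s), length Σ = 7.914187

segments=8 loops=1 length=7.914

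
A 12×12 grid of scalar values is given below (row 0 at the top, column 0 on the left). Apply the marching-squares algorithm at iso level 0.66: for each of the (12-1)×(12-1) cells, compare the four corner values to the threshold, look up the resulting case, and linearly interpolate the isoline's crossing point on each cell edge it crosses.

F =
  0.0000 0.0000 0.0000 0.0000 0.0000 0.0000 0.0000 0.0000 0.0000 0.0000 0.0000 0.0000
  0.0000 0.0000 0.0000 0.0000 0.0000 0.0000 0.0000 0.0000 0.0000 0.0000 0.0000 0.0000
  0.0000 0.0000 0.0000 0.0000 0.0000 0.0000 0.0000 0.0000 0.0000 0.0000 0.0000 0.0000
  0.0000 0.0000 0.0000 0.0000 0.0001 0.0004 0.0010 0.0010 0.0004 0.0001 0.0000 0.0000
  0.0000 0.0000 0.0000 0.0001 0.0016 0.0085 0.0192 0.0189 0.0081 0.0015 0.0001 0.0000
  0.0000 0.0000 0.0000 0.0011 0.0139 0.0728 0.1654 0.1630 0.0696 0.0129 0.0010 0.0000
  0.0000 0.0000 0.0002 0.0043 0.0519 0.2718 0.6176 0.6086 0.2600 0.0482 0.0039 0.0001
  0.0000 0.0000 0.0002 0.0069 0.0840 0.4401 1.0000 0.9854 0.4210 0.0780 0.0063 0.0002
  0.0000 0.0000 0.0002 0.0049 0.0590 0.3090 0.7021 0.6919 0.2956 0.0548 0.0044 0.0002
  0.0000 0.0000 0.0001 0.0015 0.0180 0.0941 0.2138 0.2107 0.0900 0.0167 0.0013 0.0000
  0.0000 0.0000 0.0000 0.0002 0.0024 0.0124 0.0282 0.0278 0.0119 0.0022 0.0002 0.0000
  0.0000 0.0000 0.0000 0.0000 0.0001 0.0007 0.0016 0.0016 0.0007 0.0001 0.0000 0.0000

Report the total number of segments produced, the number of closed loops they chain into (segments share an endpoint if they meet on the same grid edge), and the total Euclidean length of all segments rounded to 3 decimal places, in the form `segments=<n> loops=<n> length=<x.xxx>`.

cell (6,5): code 0100 → (6.111,6.000)–(7.000,5.393)
cell (6,6): code 1100 → (6.136,7.000)–(6.111,6.000)
cell (6,7): code 1000 → (7.000,7.577)–(6.136,7.000)
cell (7,5): code 0110 → (7.000,5.393)–(8.000,5.893)
cell (7,7): code 1001 → (8.000,7.080)–(7.000,7.577)
cell (8,5): code 0010 → (8.000,5.893)–(8.086,6.000)
cell (8,6): code 0011 → (8.086,6.000)–(8.066,7.000)
cell (8,7): code 0001 → (8.066,7.000)–(8.000,7.080)
total: 8 segments, chained into 1 closed loop(s), length Σ = 6.591727

segments=8 loops=1 length=6.592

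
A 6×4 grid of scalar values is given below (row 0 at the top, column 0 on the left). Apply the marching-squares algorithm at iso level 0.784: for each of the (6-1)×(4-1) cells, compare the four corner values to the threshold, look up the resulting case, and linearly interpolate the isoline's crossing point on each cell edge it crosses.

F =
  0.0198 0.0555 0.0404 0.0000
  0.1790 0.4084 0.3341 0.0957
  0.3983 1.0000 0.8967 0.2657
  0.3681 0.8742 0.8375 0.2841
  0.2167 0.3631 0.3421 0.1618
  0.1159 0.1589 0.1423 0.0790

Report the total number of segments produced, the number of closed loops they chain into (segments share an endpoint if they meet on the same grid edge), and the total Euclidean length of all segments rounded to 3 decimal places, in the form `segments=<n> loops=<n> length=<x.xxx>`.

cell (1,0): code 0100 → (1.635,1.000)–(2.000,0.641)
cell (1,1): code 1100 → (1.800,2.000)–(1.635,1.000)
cell (1,2): code 1000 → (2.000,2.179)–(1.800,2.000)
cell (2,0): code 0110 → (2.000,0.641)–(3.000,0.822)
cell (2,2): code 1001 → (3.000,2.097)–(2.000,2.179)
cell (3,0): code 0010 → (3.000,0.822)–(3.176,1.000)
cell (3,1): code 0011 → (3.176,1.000)–(3.108,2.000)
cell (3,2): code 0001 → (3.108,2.000)–(3.000,2.097)
total: 8 segments, chained into 1 closed loop(s), length Σ = 5.211559

segments=8 loops=1 length=5.212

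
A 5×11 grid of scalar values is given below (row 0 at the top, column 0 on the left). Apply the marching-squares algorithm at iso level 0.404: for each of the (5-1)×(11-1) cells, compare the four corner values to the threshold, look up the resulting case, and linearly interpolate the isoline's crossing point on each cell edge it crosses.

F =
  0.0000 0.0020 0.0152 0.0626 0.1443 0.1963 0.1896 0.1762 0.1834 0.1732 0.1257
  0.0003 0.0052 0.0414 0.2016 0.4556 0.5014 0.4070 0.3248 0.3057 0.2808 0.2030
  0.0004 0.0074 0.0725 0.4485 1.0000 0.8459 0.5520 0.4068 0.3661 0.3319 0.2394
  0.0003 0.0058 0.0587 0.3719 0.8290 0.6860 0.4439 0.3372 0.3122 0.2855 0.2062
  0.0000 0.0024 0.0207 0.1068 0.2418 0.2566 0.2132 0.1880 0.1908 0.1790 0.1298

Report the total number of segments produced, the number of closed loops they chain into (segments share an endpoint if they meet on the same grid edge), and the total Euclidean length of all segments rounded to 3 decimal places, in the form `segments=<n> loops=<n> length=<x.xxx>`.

cell (0,3): code 0100 → (0.834,4.000)–(1.000,3.797)
cell (0,4): code 1100 → (0.681,5.000)–(0.834,4.000)
cell (0,5): code 1100 → (0.986,6.000)–(0.681,5.000)
cell (0,6): code 1000 → (1.000,6.036)–(0.986,6.000)
cell (1,2): code 0100 → (1.820,3.000)–(2.000,2.882)
cell (1,3): code 1110 → (1.000,3.797)–(1.820,3.000)
cell (1,6): code 1101 → (1.966,7.000)–(1.000,6.036)
cell (1,7): code 1000 → (2.000,7.069)–(1.966,7.000)
cell (2,2): code 0010 → (2.000,2.882)–(2.581,3.000)
cell (2,3): code 0111 → (2.581,3.000)–(3.000,3.070)
cell (2,6): code 1011 → (3.000,6.374)–(2.040,7.000)
cell (2,7): code 0001 → (2.040,7.000)–(2.000,7.069)
cell (3,3): code 0010 → (3.000,3.070)–(3.724,4.000)
cell (3,4): code 0011 → (3.724,4.000)–(3.657,5.000)
cell (3,5): code 0011 → (3.657,5.000)–(3.173,6.000)
cell (3,6): code 0001 → (3.173,6.000)–(3.000,6.374)
total: 16 segments, chained into 1 closed loop(s), length Σ = 11.105224

segments=16 loops=1 length=11.105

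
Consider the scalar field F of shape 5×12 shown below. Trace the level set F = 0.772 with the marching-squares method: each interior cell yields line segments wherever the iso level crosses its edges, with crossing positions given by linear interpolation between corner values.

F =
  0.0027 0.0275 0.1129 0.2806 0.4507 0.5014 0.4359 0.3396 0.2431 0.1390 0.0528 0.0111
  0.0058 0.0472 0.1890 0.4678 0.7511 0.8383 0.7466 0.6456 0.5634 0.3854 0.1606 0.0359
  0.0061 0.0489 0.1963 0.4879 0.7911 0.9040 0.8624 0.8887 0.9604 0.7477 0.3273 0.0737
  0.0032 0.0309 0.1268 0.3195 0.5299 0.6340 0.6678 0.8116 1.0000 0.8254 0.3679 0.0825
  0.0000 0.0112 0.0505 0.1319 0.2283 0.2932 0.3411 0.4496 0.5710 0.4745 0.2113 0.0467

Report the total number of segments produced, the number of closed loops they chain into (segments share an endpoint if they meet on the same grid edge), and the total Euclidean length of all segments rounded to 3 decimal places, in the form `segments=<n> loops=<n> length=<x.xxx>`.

cell (0,4): code 0100 → (0.803,5.000)–(1.000,4.240)
cell (0,5): code 1000 → (1.000,5.723)–(0.803,5.000)
cell (1,3): code 0100 → (1.523,4.000)–(2.000,3.937)
cell (1,4): code 1110 → (1.000,4.240)–(1.523,4.000)
cell (1,5): code 1101 → (1.219,6.000)–(1.000,5.723)
cell (1,6): code 1100 → (1.520,7.000)–(1.219,6.000)
cell (1,7): code 1100 → (1.525,8.000)–(1.520,7.000)
cell (1,8): code 1000 → (2.000,8.886)–(1.525,8.000)
cell (2,3): code 0010 → (2.000,3.937)–(2.073,4.000)
cell (2,4): code 0011 → (2.073,4.000)–(2.489,5.000)
cell (2,5): code 0011 → (2.489,5.000)–(2.465,6.000)
cell (2,6): code 0111 → (2.465,6.000)–(3.000,6.725)
cell (2,8): code 1101 → (2.313,9.000)–(2.000,8.886)
cell (2,9): code 1000 → (3.000,9.117)–(2.313,9.000)
cell (3,6): code 0010 → (3.000,6.725)–(3.109,7.000)
cell (3,7): code 0011 → (3.109,7.000)–(3.531,8.000)
cell (3,8): code 0011 → (3.531,8.000)–(3.152,9.000)
cell (3,9): code 0001 → (3.152,9.000)–(3.000,9.117)
total: 18 segments, chained into 1 closed loop(s), length Σ = 12.747478

segments=18 loops=1 length=12.747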